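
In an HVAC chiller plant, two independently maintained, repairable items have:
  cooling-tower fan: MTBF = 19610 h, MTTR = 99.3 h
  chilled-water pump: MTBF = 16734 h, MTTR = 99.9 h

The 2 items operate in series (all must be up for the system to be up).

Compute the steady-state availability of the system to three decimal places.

A(cooling-tower fan) = MTBF/(MTBF+MTTR) = 19610/(19610+99.3) = 0.994962
A(chilled-water pump) = MTBF/(MTBF+MTTR) = 16734/(16734+99.9) = 0.994066
Series availability: 0.994962 × 0.994066 = 0.989

0.989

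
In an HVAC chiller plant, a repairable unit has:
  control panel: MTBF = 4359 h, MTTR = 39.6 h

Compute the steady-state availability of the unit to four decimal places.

0.9910

A(control panel) = MTBF/(MTBF+MTTR) = 4359/(4359+39.6) = 0.9910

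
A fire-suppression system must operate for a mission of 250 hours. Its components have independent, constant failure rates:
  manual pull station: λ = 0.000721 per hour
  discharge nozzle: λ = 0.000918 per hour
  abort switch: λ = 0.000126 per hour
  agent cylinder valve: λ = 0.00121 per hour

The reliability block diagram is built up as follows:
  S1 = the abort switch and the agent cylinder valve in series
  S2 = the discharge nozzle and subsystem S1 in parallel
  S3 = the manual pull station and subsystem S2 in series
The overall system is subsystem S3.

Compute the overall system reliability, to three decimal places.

R(manual pull station) = exp(−0.000721 × 250) = 0.83506
R(discharge nozzle) = exp(−0.000918 × 250) = 0.79493
R(abort switch) = exp(−0.000126 × 250) = 0.96899
R(agent cylinder valve) = exp(−0.00121 × 250) = 0.73897
Series (abort switch and agent cylinder valve): 0.96899 × 0.73897 = 0.71605
Parallel (discharge nozzle and [0.71605]): 1 − (1 − 0.79493)(1 − 0.71605) = 0.94177
Series (manual pull station and [0.94177]): 0.83506 × 0.94177 = 0.786

0.786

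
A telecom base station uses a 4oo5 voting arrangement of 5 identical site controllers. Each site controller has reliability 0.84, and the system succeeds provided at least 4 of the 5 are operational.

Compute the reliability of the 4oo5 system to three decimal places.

R = Σ_{i=4}^{5} C(5,i) p^i (1−p)^{5−i} with p = 0.84
C(5,4)·0.84^4·0.16^1 = 0.39830
C(5,5)·0.84^5·0.16^0 = 0.41821
Sum = 0.817

0.817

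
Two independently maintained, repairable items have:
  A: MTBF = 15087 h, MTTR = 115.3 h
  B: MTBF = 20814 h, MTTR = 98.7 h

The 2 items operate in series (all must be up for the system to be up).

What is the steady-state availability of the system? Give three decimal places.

0.988

A(A) = MTBF/(MTBF+MTTR) = 15087/(15087+115.3) = 0.992416
A(B) = MTBF/(MTBF+MTTR) = 20814/(20814+98.7) = 0.995280
Series availability: 0.992416 × 0.995280 = 0.988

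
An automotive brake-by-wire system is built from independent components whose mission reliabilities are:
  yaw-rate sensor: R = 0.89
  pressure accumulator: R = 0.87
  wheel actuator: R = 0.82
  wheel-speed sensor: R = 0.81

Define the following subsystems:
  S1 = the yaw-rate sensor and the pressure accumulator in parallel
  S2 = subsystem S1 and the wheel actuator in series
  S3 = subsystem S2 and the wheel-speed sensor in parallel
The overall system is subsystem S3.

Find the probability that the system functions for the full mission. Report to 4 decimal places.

Parallel (yaw-rate sensor and pressure accumulator): 1 − (1 − 0.890000)(1 − 0.870000) = 0.985700
Series ([0.985700] and wheel actuator): 0.985700 × 0.820000 = 0.808274
Parallel ([0.808274] and wheel-speed sensor): 1 − (1 − 0.808274)(1 − 0.810000) = 0.9636

0.9636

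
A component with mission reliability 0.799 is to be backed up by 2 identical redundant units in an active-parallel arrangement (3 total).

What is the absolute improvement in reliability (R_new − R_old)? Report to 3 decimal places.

0.193

R_before = 0.799
R_after = 1 − (1 − 0.799)^3 = 0.992
ΔR = 0.992 − 0.799 = 0.193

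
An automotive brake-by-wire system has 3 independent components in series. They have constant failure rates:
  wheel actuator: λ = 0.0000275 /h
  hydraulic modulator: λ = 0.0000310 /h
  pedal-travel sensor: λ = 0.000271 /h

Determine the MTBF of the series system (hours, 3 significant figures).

3030

Series of exponential components: λ_sys = Σ λ_i
λ_sys = 0.0000275 + 0.0000310 + 0.000271 = 3.2950e-04 /h
MTBF = 1 / λ_sys = 3030 h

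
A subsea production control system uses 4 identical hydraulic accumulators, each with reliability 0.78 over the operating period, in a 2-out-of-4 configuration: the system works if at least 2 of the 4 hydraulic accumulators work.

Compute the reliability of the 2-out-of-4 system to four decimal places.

0.9644

R = Σ_{i=2}^{4} C(4,i) p^i (1−p)^{4−i} with p = 0.78
C(4,2)·0.78^2·0.22^2 = 0.176679
C(4,3)·0.78^3·0.22^1 = 0.417606
C(4,4)·0.78^4·0.22^0 = 0.370151
Sum = 0.9644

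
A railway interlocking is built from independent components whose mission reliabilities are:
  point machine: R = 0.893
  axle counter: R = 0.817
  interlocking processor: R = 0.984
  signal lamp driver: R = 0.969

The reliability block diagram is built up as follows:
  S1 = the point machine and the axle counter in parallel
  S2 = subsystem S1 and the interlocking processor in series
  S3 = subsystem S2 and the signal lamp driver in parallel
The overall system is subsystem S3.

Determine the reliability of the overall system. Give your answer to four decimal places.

0.9989

Parallel (point machine and axle counter): 1 − (1 − 0.893000)(1 − 0.817000) = 0.980419
Series ([0.980419] and interlocking processor): 0.980419 × 0.984000 = 0.964732
Parallel ([0.964732] and signal lamp driver): 1 − (1 − 0.964732)(1 − 0.969000) = 0.9989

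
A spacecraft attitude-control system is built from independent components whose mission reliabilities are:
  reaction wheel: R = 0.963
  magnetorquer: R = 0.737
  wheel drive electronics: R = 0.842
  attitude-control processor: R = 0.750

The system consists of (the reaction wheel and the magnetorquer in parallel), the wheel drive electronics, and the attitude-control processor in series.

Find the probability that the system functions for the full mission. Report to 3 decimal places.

0.625

Parallel (reaction wheel and magnetorquer): 1 − (1 − 0.96300)(1 − 0.73700) = 0.99027
Series ([0.99027], wheel drive electronics, and attitude-control processor): 0.99027 × 0.84200 × 0.75000 = 0.625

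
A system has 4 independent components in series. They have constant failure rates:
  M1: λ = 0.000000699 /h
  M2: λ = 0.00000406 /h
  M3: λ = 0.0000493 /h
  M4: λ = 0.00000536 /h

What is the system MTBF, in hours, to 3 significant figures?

16800

Series of exponential components: λ_sys = Σ λ_i
λ_sys = 0.000000699 + 0.00000406 + 0.0000493 + 0.00000536 = 5.9419e-05 /h
MTBF = 1 / λ_sys = 16800 h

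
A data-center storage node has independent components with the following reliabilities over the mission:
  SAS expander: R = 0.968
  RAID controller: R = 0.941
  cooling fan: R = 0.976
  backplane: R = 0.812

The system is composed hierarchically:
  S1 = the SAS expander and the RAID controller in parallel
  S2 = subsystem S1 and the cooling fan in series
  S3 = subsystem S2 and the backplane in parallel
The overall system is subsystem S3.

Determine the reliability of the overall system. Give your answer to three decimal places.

0.995

Parallel (SAS expander and RAID controller): 1 − (1 − 0.96800)(1 − 0.94100) = 0.99811
Series ([0.99811] and cooling fan): 0.99811 × 0.97600 = 0.97416
Parallel ([0.97416] and backplane): 1 − (1 − 0.97416)(1 − 0.81200) = 0.995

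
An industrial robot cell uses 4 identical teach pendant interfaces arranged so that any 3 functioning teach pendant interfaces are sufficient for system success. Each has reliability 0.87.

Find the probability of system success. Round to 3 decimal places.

0.915

R = Σ_{i=3}^{4} C(4,i) p^i (1−p)^{4−i} with p = 0.87
C(4,3)·0.87^3·0.13^1 = 0.34242
C(4,4)·0.87^4·0.13^0 = 0.57290
Sum = 0.915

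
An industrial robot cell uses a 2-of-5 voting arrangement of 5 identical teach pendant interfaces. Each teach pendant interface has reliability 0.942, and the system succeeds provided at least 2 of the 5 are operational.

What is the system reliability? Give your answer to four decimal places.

0.9999

R = Σ_{i=2}^{5} C(5,i) p^i (1−p)^{5−i} with p = 0.942
C(5,2)·0.942^2·0.058^3 = 0.001731
C(5,3)·0.942^3·0.058^2 = 0.028120
C(5,4)·0.942^4·0.058^1 = 0.228350
C(5,5)·0.942^5·0.058^0 = 0.741745
Sum = 0.9999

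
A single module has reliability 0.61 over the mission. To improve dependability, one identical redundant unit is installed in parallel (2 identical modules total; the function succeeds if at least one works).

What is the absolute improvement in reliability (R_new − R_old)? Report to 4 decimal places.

0.2379

R_before = 0.61
R_after = 1 − (1 − 0.61)^2 = 0.8479
ΔR = 0.8479 − 0.61 = 0.2379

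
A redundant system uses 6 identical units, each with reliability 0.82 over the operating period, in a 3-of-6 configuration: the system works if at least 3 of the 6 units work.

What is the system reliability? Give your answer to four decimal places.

R = Σ_{i=3}^{6} C(6,i) p^i (1−p)^{6−i} with p = 0.82
C(6,3)·0.82^3·0.18^3 = 0.064312
C(6,4)·0.82^4·0.18^2 = 0.219731
C(6,5)·0.82^5·0.18^1 = 0.400399
C(6,6)·0.82^6·0.18^0 = 0.304007
Sum = 0.9884

0.9884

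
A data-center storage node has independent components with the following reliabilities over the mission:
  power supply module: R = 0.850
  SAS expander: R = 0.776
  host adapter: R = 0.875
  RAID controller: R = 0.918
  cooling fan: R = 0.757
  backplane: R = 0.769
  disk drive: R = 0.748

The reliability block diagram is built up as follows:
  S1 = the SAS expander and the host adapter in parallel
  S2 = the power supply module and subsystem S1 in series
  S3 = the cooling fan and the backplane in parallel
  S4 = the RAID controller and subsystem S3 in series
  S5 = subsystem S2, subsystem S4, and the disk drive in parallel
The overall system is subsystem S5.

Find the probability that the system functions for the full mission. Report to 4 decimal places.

Parallel (SAS expander and host adapter): 1 − (1 − 0.776000)(1 − 0.875000) = 0.972000
Series (power supply module and [0.972000]): 0.850000 × 0.972000 = 0.826200
Parallel (cooling fan and backplane): 1 − (1 − 0.757000)(1 − 0.769000) = 0.943867
Series (RAID controller and [0.943867]): 0.918000 × 0.943867 = 0.866470
Parallel ([0.826200], [0.866470], and disk drive): 1 − (1 − 0.826200)(1 − 0.866470)(1 − 0.748000) = 0.9942

0.9942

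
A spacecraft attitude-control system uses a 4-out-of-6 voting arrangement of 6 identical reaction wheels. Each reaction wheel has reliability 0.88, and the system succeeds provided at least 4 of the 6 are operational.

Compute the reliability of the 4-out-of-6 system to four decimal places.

0.9739

R = Σ_{i=4}^{6} C(6,i) p^i (1−p)^{6−i} with p = 0.88
C(6,4)·0.88^4·0.12^2 = 0.129534
C(6,5)·0.88^5·0.12^1 = 0.379967
C(6,6)·0.88^6·0.12^0 = 0.464404
Sum = 0.9739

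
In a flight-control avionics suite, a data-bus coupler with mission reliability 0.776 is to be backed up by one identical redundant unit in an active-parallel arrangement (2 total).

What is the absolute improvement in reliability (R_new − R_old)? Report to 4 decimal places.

R_before = 0.776
R_after = 1 − (1 − 0.776)^2 = 0.9498
ΔR = 0.9498 − 0.776 = 0.1738

0.1738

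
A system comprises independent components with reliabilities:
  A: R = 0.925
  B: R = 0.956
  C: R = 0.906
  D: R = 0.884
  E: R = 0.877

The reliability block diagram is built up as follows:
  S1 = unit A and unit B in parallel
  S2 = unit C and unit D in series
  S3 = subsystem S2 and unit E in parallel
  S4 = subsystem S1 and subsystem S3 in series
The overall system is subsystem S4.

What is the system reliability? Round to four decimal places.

Parallel (A and B): 1 − (1 − 0.925000)(1 − 0.956000) = 0.996700
Series (C and D): 0.906000 × 0.884000 = 0.800904
Parallel ([0.800904] and E): 1 − (1 − 0.800904)(1 − 0.877000) = 0.975511
Series ([0.996700] and [0.975511]): 0.996700 × 0.975511 = 0.9723

0.9723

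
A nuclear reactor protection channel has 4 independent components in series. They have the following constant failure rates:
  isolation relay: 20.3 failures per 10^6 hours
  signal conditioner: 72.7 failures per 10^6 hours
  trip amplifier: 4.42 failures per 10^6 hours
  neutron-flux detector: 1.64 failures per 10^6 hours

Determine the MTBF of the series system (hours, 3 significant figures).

10100

Series of exponential components: λ_sys = Σ λ_i
λ_sys = 0.0000203 + 0.0000727 + 0.00000442 + 0.00000164 = 9.9060e-05 /h
MTBF = 1 / λ_sys = 10100 h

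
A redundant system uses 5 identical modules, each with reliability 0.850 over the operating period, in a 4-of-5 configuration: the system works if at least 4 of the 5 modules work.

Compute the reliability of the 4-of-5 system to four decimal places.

0.8352

R = Σ_{i=4}^{5} C(5,i) p^i (1−p)^{5−i} with p = 0.850
C(5,4)·0.850^4·0.150^1 = 0.391505
C(5,5)·0.850^5·0.150^0 = 0.443705
Sum = 0.8352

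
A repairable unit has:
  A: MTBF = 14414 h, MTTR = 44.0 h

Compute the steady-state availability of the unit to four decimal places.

A(A) = MTBF/(MTBF+MTTR) = 14414/(14414+44.0) = 0.9970

0.9970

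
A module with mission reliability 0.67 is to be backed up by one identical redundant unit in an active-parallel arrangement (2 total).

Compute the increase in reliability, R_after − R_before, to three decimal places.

R_before = 0.67
R_after = 1 − (1 − 0.67)^2 = 0.891
ΔR = 0.891 − 0.67 = 0.221

0.221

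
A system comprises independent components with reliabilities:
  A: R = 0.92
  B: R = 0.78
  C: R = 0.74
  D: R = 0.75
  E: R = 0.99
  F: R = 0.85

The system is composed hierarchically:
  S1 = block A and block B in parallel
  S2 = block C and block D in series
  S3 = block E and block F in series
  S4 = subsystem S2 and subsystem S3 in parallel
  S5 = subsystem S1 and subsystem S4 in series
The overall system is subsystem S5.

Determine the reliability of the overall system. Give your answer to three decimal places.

Parallel (A and B): 1 − (1 − 0.92000)(1 − 0.78000) = 0.98240
Series (C and D): 0.74000 × 0.75000 = 0.55500
Series (E and F): 0.99000 × 0.85000 = 0.84150
Parallel ([0.55500] and [0.84150]): 1 − (1 − 0.55500)(1 − 0.84150) = 0.92947
Series ([0.98240] and [0.92947]): 0.98240 × 0.92947 = 0.913

0.913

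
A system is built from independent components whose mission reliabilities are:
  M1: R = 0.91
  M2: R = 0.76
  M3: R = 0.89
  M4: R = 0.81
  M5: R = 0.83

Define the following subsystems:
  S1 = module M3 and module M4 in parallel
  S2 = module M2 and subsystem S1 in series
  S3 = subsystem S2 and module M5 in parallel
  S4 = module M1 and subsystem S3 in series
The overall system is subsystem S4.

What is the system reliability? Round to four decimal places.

Parallel (M3 and M4): 1 − (1 − 0.890000)(1 − 0.810000) = 0.979100
Series (M2 and [0.979100]): 0.760000 × 0.979100 = 0.744116
Parallel ([0.744116] and M5): 1 − (1 − 0.744116)(1 − 0.830000) = 0.956500
Series (M1 and [0.956500]): 0.910000 × 0.956500 = 0.8704

0.8704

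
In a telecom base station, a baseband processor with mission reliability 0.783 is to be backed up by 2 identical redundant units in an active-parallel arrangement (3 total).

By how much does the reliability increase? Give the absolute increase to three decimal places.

R_before = 0.783
R_after = 1 − (1 − 0.783)^3 = 0.990
ΔR = 0.990 − 0.783 = 0.207

0.207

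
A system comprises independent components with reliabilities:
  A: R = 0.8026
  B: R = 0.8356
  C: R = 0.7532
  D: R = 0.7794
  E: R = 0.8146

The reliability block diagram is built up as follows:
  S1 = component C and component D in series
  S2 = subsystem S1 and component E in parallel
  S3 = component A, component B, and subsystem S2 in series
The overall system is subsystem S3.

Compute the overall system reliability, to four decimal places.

0.6193

Series (C and D): 0.753200 × 0.779400 = 0.587044
Parallel ([0.587044] and E): 1 − (1 − 0.587044)(1 − 0.814600) = 0.923438
Series (A, B, and [0.923438]): 0.802600 × 0.835600 × 0.923438 = 0.6193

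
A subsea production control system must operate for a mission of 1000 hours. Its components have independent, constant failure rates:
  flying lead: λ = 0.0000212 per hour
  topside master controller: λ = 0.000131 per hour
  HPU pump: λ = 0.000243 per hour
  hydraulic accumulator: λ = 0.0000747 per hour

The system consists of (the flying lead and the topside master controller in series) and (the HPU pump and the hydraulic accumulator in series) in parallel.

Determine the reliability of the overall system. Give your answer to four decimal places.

0.9616

R(flying lead) = exp(−0.0000212 × 1000) = 0.979023
R(topside master controller) = exp(−0.000131 × 1000) = 0.877218
R(HPU pump) = exp(−0.000243 × 1000) = 0.784272
R(hydraulic accumulator) = exp(−0.0000747 × 1000) = 0.928022
Series (flying lead and topside master controller): 0.979023 × 0.877218 = 0.858817
Series (HPU pump and hydraulic accumulator): 0.784272 × 0.928022 = 0.727822
Parallel ([0.858817] and [0.727822]): 1 − (1 − 0.858817)(1 − 0.727822) = 0.9616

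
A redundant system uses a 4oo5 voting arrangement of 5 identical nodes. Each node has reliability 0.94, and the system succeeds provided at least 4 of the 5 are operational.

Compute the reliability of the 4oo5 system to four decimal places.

R = Σ_{i=4}^{5} C(5,i) p^i (1−p)^{5−i} with p = 0.94
C(5,4)·0.94^4·0.06^1 = 0.234225
C(5,5)·0.94^5·0.06^0 = 0.733904
Sum = 0.9681

0.9681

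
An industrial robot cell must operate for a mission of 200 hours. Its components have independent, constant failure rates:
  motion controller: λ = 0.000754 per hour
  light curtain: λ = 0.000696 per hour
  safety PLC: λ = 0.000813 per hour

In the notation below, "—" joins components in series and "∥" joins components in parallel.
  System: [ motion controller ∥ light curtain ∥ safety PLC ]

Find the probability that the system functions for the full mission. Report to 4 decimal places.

0.9973

R(motion controller) = exp(−0.000754 × 200) = 0.860020
R(light curtain) = exp(−0.000696 × 200) = 0.870054
R(safety PLC) = exp(−0.000813 × 200) = 0.849931
Parallel (motion controller, light curtain, and safety PLC): 1 − (1 − 0.860020)(1 − 0.870054)(1 − 0.849931) = 0.9973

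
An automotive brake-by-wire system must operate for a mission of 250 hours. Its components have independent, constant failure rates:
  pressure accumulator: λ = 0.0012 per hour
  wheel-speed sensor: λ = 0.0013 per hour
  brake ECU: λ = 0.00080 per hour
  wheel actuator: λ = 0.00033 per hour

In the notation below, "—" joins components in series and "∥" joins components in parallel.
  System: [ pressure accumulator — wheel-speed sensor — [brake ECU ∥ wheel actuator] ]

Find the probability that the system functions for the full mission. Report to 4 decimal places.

R(pressure accumulator) = exp(−0.0012 × 250) = 0.740818
R(wheel-speed sensor) = exp(−0.0013 × 250) = 0.722527
R(brake ECU) = exp(−0.00080 × 250) = 0.818731
R(wheel actuator) = exp(−0.00033 × 250) = 0.920811
Parallel (brake ECU and wheel actuator): 1 − (1 − 0.818731)(1 − 0.920811) = 0.985645
Series (pressure accumulator, wheel-speed sensor, and [0.985645]): 0.740818 × 0.722527 × 0.985645 = 0.5276

0.5276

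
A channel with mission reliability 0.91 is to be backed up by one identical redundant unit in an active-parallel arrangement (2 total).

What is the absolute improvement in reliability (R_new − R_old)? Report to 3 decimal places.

0.082

R_before = 0.91
R_after = 1 − (1 − 0.91)^2 = 0.992
ΔR = 0.992 − 0.91 = 0.082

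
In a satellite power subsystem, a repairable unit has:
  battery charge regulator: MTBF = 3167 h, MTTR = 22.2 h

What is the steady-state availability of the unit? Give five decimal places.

0.99304

A(battery charge regulator) = MTBF/(MTBF+MTTR) = 3167/(3167+22.2) = 0.99304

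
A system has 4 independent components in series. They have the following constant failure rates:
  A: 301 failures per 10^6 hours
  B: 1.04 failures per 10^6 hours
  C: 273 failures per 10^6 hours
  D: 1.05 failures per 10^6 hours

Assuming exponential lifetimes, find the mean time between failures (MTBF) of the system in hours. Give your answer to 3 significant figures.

Series of exponential components: λ_sys = Σ λ_i
λ_sys = 0.000301 + 0.00000104 + 0.000273 + 0.00000105 = 5.7609e-04 /h
MTBF = 1 / λ_sys = 1740 h

1740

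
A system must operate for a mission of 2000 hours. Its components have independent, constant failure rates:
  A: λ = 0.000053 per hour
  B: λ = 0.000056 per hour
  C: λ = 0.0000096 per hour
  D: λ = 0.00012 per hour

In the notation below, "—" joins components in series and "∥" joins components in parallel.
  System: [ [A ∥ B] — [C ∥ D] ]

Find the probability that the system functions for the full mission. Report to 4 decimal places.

R(A) = exp(−0.000053 × 2000) = 0.899425
R(B) = exp(−0.000056 × 2000) = 0.894044
R(C) = exp(−0.0000096 × 2000) = 0.980983
R(D) = exp(−0.00012 × 2000) = 0.786628
Parallel (A and B): 1 − (1 − 0.899425)(1 − 0.894044) = 0.989343
Parallel (C and D): 1 − (1 − 0.980983)(1 − 0.786628) = 0.995942
Series ([0.989343] and [0.995942]): 0.989343 × 0.995942 = 0.9853

0.9853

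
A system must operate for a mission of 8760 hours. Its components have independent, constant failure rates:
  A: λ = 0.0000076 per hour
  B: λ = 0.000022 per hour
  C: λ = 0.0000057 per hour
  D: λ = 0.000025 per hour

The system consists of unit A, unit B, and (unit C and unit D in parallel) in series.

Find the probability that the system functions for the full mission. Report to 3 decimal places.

0.764

R(A) = exp(−0.0000076 × 8760) = 0.93559
R(B) = exp(−0.000022 × 8760) = 0.82471
R(C) = exp(−0.0000057 × 8760) = 0.95129
R(D) = exp(−0.000025 × 8760) = 0.80332
Parallel (C and D): 1 − (1 − 0.95129)(1 − 0.80332) = 0.99042
Series (A, B, and [0.99042]): 0.93559 × 0.82471 × 0.99042 = 0.764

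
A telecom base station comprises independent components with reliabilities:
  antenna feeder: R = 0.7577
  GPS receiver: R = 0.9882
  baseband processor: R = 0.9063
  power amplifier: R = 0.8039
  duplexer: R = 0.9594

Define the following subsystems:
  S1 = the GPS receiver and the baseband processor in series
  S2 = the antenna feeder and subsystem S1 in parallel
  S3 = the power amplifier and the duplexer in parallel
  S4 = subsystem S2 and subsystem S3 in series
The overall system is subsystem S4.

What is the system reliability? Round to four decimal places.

Series (GPS receiver and baseband processor): 0.988200 × 0.906300 = 0.895606
Parallel (antenna feeder and [0.895606]): 1 − (1 − 0.757700)(1 − 0.895606) = 0.974705
Parallel (power amplifier and duplexer): 1 − (1 − 0.803900)(1 − 0.959400) = 0.992038
Series ([0.974705] and [0.992038]): 0.974705 × 0.992038 = 0.9669

0.9669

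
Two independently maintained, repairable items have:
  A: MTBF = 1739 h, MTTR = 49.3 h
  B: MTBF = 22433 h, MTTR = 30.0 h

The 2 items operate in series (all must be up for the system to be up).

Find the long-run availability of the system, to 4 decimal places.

A(A) = MTBF/(MTBF+MTTR) = 1739/(1739+49.3) = 0.972432
A(B) = MTBF/(MTBF+MTTR) = 22433/(22433+30.0) = 0.998664
Series availability: 0.972432 × 0.998664 = 0.9711

0.9711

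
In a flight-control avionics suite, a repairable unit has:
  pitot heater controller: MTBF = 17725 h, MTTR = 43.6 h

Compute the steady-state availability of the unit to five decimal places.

A(pitot heater controller) = MTBF/(MTBF+MTTR) = 17725/(17725+43.6) = 0.99755

0.99755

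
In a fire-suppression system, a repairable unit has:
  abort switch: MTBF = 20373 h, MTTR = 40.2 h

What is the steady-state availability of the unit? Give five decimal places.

A(abort switch) = MTBF/(MTBF+MTTR) = 20373/(20373+40.2) = 0.99803

0.99803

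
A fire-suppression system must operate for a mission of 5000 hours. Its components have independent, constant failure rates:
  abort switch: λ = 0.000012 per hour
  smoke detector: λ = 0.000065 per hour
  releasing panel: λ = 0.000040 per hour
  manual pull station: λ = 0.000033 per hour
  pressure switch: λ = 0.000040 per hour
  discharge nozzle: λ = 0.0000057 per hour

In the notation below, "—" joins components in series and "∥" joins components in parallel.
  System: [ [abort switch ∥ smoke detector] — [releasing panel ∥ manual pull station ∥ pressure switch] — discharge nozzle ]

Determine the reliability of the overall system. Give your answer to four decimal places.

R(abort switch) = exp(−0.000012 × 5000) = 0.941765
R(smoke detector) = exp(−0.000065 × 5000) = 0.722527
R(releasing panel) = exp(−0.000040 × 5000) = 0.818731
R(manual pull station) = exp(−0.000033 × 5000) = 0.847894
R(pressure switch) = exp(−0.000040 × 5000) = 0.818731
R(discharge nozzle) = exp(−0.0000057 × 5000) = 0.971902
Parallel (abort switch and smoke detector): 1 − (1 − 0.941765)(1 − 0.722527) = 0.983841
Parallel (releasing panel, manual pull station, and pressure switch): 1 − (1 − 0.818731)(1 − 0.847894)(1 − 0.818731) = 0.995002
Series ([0.983841], [0.995002], and discharge nozzle): 0.983841 × 0.995002 × 0.971902 = 0.9514

0.9514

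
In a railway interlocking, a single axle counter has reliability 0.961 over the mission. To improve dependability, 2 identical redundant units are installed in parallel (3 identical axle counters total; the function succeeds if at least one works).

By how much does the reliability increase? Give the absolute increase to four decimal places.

R_before = 0.961
R_after = 1 − (1 − 0.961)^3 = 0.9999
ΔR = 0.9999 − 0.961 = 0.0389

0.0389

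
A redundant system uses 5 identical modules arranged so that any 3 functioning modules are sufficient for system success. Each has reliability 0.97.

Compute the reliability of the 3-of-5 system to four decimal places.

R = Σ_{i=3}^{5} C(5,i) p^i (1−p)^{5−i} with p = 0.97
C(5,3)·0.97^3·0.03^2 = 0.008214
C(5,4)·0.97^4·0.03^1 = 0.132794
C(5,5)·0.97^5·0.03^0 = 0.858734
Sum = 0.9997

0.9997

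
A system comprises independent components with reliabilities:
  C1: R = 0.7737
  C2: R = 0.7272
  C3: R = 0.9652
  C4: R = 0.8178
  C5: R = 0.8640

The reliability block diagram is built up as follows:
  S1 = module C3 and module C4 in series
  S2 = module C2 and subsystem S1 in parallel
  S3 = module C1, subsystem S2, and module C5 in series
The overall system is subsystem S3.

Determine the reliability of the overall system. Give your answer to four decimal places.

0.6301

Series (C3 and C4): 0.965200 × 0.817800 = 0.789341
Parallel (C2 and [0.789341]): 1 − (1 − 0.727200)(1 − 0.789341) = 0.942532
Series (C1, [0.942532], and C5): 0.773700 × 0.942532 × 0.864000 = 0.6301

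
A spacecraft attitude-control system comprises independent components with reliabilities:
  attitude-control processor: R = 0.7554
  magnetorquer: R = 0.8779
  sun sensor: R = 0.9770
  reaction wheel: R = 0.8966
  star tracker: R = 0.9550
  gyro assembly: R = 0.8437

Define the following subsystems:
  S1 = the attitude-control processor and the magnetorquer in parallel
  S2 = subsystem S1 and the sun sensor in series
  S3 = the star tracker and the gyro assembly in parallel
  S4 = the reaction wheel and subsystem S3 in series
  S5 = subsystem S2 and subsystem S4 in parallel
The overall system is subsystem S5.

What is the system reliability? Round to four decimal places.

0.9943

Parallel (attitude-control processor and magnetorquer): 1 − (1 − 0.755400)(1 − 0.877900) = 0.970134
Series ([0.970134] and sun sensor): 0.970134 × 0.977000 = 0.947821
Parallel (star tracker and gyro assembly): 1 − (1 − 0.955000)(1 − 0.843700) = 0.992967
Series (reaction wheel and [0.992967]): 0.896600 × 0.992967 = 0.890294
Parallel ([0.947821] and [0.890294]): 1 − (1 − 0.947821)(1 − 0.890294) = 0.9943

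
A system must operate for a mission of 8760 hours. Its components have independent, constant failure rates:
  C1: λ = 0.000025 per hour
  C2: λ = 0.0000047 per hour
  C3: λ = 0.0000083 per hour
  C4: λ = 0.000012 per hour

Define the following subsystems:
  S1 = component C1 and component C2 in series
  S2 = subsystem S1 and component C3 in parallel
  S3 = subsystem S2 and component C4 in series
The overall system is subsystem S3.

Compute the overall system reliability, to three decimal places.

R(C1) = exp(−0.000025 × 8760) = 0.80332
R(C2) = exp(−0.0000047 × 8760) = 0.95966
R(C3) = exp(−0.0000083 × 8760) = 0.92987
R(C4) = exp(−0.000012 × 8760) = 0.90022
Series (C1 and C2): 0.80332 × 0.95966 = 0.77091
Parallel ([0.77091] and C3): 1 − (1 − 0.77091)(1 − 0.92987) = 0.98393
Series ([0.98393] and C4): 0.98393 × 0.90022 = 0.886

0.886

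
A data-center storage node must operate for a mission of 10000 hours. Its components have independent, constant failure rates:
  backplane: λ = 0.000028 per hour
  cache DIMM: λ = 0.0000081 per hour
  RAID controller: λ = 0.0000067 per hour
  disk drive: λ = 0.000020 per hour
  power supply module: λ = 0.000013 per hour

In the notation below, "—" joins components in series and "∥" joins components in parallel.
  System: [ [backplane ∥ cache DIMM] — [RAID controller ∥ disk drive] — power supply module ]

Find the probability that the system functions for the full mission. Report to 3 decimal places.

0.851

R(backplane) = exp(−0.000028 × 10000) = 0.75578
R(cache DIMM) = exp(−0.0000081 × 10000) = 0.92219
R(RAID controller) = exp(−0.0000067 × 10000) = 0.93520
R(disk drive) = exp(−0.000020 × 10000) = 0.81873
R(power supply module) = exp(−0.000013 × 10000) = 0.87810
Parallel (backplane and cache DIMM): 1 − (1 − 0.75578)(1 − 0.92219) = 0.98100
Parallel (RAID controller and disk drive): 1 − (1 − 0.93520)(1 − 0.81873) = 0.98825
Series ([0.98100], [0.98825], and power supply module): 0.98100 × 0.98825 × 0.87810 = 0.851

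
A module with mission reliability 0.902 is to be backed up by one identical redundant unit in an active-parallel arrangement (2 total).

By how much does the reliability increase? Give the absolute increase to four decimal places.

0.0884

R_before = 0.902
R_after = 1 − (1 − 0.902)^2 = 0.9904
ΔR = 0.9904 − 0.902 = 0.0884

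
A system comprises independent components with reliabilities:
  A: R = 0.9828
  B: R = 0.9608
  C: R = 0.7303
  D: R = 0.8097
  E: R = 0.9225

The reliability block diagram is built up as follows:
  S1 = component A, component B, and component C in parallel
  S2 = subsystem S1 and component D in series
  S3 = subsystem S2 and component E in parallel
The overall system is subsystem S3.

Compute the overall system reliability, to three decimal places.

Parallel (A, B, and C): 1 − (1 − 0.98280)(1 − 0.96080)(1 − 0.73030) = 0.99982
Series ([0.99982] and D): 0.99982 × 0.80970 = 0.80955
Parallel ([0.80955] and E): 1 − (1 − 0.80955)(1 − 0.92250) = 0.985

0.985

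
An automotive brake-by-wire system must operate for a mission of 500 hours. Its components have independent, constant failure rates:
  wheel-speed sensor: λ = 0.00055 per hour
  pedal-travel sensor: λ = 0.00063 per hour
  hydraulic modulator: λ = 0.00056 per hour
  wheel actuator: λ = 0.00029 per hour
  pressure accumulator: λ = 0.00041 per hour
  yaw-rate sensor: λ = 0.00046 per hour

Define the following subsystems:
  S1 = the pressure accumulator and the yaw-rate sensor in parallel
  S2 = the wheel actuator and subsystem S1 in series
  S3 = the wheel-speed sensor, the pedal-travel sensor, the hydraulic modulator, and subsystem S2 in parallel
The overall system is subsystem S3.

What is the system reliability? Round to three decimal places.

0.997

R(wheel-speed sensor) = exp(−0.00055 × 500) = 0.75957
R(pedal-travel sensor) = exp(−0.00063 × 500) = 0.72979
R(hydraulic modulator) = exp(−0.00056 × 500) = 0.75578
R(wheel actuator) = exp(−0.00029 × 500) = 0.86502
R(pressure accumulator) = exp(−0.00041 × 500) = 0.81465
R(yaw-rate sensor) = exp(−0.00046 × 500) = 0.79453
Parallel (pressure accumulator and yaw-rate sensor): 1 − (1 − 0.81465)(1 − 0.79453) = 0.96192
Series (wheel actuator and [0.96192]): 0.86502 × 0.96192 = 0.83208
Parallel (wheel-speed sensor, pedal-travel sensor, hydraulic modulator, and [0.83208]): 1 − (1 − 0.75957)(1 − 0.72979)(1 − 0.75578)(1 − 0.83208) = 0.997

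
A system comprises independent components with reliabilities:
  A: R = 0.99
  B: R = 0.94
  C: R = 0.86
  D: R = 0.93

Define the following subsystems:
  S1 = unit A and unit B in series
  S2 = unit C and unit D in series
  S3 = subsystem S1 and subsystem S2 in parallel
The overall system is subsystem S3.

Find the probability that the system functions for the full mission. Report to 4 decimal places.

Series (A and B): 0.990000 × 0.940000 = 0.930600
Series (C and D): 0.860000 × 0.930000 = 0.799800
Parallel ([0.930600] and [0.799800]): 1 − (1 − 0.930600)(1 − 0.799800) = 0.9861

0.9861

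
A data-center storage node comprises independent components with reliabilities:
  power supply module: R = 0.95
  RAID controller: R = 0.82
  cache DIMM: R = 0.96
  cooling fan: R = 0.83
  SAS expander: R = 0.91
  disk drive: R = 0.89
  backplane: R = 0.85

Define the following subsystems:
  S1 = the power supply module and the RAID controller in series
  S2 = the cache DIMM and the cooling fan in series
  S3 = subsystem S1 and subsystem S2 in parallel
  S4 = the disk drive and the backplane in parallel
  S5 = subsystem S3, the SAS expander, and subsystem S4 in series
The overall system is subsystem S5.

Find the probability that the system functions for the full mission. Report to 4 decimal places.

Series (power supply module and RAID controller): 0.950000 × 0.820000 = 0.779000
Series (cache DIMM and cooling fan): 0.960000 × 0.830000 = 0.796800
Parallel ([0.779000] and [0.796800]): 1 − (1 − 0.779000)(1 − 0.796800) = 0.955093
Parallel (disk drive and backplane): 1 − (1 − 0.890000)(1 − 0.850000) = 0.983500
Series ([0.955093], SAS expander, and [0.983500]): 0.955093 × 0.910000 × 0.983500 = 0.8548

0.8548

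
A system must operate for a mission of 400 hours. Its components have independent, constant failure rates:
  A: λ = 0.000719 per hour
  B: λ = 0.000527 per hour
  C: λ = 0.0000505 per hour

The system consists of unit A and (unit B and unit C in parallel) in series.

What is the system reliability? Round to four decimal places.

0.7472

R(A) = exp(−0.000719 × 400) = 0.750062
R(B) = exp(−0.000527 × 400) = 0.809936
R(C) = exp(−0.0000505 × 400) = 0.980003
Parallel (B and C): 1 − (1 − 0.809936)(1 − 0.980003) = 0.996199
Series (A and [0.996199]): 0.750062 × 0.996199 = 0.7472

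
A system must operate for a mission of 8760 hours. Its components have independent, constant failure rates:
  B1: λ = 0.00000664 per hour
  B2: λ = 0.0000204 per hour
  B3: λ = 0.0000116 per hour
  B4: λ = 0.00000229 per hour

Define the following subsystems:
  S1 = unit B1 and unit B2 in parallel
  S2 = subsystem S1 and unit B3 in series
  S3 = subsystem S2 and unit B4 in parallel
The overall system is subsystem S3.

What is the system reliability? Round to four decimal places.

0.9979

R(B1) = exp(−0.00000664 × 8760) = 0.943493
R(B2) = exp(−0.0000204 × 8760) = 0.836353
R(B3) = exp(−0.0000116 × 8760) = 0.903376
R(B4) = exp(−0.00000229 × 8760) = 0.980139
Parallel (B1 and B2): 1 − (1 − 0.943493)(1 − 0.836353) = 0.990753
Series ([0.990753] and B3): 0.990753 × 0.903376 = 0.895022
Parallel ([0.895022] and B4): 1 − (1 − 0.895022)(1 − 0.980139) = 0.9979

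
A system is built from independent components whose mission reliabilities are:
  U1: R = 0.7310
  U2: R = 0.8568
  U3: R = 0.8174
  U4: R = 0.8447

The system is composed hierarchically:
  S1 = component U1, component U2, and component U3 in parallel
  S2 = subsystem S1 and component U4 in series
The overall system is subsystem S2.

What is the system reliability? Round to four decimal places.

Parallel (U1, U2, and U3): 1 − (1 − 0.731000)(1 − 0.856800)(1 − 0.817400) = 0.992966
Series ([0.992966] and U4): 0.992966 × 0.844700 = 0.8388

0.8388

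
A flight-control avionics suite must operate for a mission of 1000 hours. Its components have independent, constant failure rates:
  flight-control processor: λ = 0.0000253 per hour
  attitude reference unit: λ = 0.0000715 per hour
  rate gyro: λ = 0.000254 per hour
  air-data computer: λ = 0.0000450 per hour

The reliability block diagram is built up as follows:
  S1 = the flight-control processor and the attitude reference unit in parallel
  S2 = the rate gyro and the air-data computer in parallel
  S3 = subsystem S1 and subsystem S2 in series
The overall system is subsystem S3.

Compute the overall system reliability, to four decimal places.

0.9884

R(flight-control processor) = exp(−0.0000253 × 1000) = 0.975017
R(attitude reference unit) = exp(−0.0000715 × 1000) = 0.930996
R(rate gyro) = exp(−0.000254 × 1000) = 0.775692
R(air-data computer) = exp(−0.0000450 × 1000) = 0.955997
Parallel (flight-control processor and attitude reference unit): 1 − (1 − 0.975017)(1 − 0.930996) = 0.998276
Parallel (rate gyro and air-data computer): 1 − (1 − 0.775692)(1 − 0.955997) = 0.990130
Series ([0.998276] and [0.990130]): 0.998276 × 0.990130 = 0.9884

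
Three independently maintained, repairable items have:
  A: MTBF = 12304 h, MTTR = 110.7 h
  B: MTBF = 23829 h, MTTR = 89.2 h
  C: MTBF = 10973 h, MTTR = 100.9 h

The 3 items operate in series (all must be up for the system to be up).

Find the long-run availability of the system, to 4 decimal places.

0.9784

A(A) = MTBF/(MTBF+MTTR) = 12304/(12304+110.7) = 0.991083
A(B) = MTBF/(MTBF+MTTR) = 23829/(23829+89.2) = 0.996271
A(C) = MTBF/(MTBF+MTTR) = 10973/(10973+100.9) = 0.990888
Series availability: 0.991083 × 0.996271 × 0.990888 = 0.9784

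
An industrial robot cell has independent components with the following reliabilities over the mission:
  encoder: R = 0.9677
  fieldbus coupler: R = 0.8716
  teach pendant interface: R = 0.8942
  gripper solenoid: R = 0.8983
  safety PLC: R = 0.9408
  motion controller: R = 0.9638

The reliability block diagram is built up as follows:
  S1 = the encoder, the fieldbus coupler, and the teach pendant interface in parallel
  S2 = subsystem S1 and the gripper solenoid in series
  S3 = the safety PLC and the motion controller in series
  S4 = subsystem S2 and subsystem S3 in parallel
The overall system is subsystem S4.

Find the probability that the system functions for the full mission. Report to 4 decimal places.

0.9905

Parallel (encoder, fieldbus coupler, and teach pendant interface): 1 − (1 − 0.967700)(1 − 0.871600)(1 − 0.894200) = 0.999561
Series ([0.999561] and gripper solenoid): 0.999561 × 0.898300 = 0.897906
Series (safety PLC and motion controller): 0.940800 × 0.963800 = 0.906743
Parallel ([0.897906] and [0.906743]): 1 − (1 − 0.897906)(1 − 0.906743) = 0.9905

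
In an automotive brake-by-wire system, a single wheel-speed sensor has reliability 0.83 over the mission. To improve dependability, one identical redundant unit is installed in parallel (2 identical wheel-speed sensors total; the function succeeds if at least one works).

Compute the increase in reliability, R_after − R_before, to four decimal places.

R_before = 0.83
R_after = 1 − (1 − 0.83)^2 = 0.9711
ΔR = 0.9711 − 0.83 = 0.1411

0.1411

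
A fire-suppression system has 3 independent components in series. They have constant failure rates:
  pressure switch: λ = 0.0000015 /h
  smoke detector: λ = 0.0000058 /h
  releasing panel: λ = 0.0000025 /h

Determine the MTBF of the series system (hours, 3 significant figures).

102000

Series of exponential components: λ_sys = Σ λ_i
λ_sys = 0.0000015 + 0.0000058 + 0.0000025 = 9.8000e-06 /h
MTBF = 1 / λ_sys = 102000 h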